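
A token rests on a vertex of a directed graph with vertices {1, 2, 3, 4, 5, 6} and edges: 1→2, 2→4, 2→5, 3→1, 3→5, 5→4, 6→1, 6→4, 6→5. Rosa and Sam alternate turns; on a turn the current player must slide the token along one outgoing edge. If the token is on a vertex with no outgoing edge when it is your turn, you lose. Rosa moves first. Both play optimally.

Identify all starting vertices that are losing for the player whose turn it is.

1, 4

Work bottom-up. With no move the player to move loses. Otherwise the position is W if at least one move leads to an L position for the opponent, and L if every move leads to a W.
Every edge goes from a vertex to one that appears earlier in the order 4, 5, 2, 1, 6, 3, so processing vertices in that order labels each vertex after all of its successors.
4: no outgoing edge → L
5: →4(L), so W
2: →4(L), so W
1: →2(W) only, which is W, so L
6: →1(L), so W
3: →1(L), so W
The losing starting vertices are exactly the entries labelled L in this table (2 of them).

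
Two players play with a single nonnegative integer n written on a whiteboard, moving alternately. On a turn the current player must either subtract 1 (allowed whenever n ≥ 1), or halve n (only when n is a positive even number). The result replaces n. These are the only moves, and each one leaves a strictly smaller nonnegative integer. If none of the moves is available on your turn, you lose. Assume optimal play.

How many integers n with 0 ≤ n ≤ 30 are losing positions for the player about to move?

Compute win/loss labels from the base case upward. A position with no move is L. Any other position is W if it can reach an L in one move, else L.
n=0: no move → L
n=1: reaches L-position 0 → W
n=2: only reaches 1(W), which is W → L
n=3: reaches L-position 2 → W
n=4: reaches L-position 2 → W
n=5: only reaches 4(W), which is W → L
n=6: reaches L-position 5 → W
n=7: only reaches 6(W), which is W → L
n=8: reaches L-position 7 → W
n=9: only reaches 8(W), which is W → L
n=10: reaches L-position 5 → W
n=11: only reaches 10(W), which is W → L
n=12: reaches L-position 11 → W
n=13: only reaches 12(W), which is W → L
n=14: reaches L-position 7 → W
n=15: only reaches 14(W), which is W → L
n=16: reaches L-position 15 → W
n=17: only reaches 16(W), which is W → L
n=18: reaches L-position 9 → W
n=19: only reaches 18(W), which is W → L
n=20: reaches L-position 19 → W
n=21: only reaches 20(W), which is W → L
n=22: reaches L-position 11 → W
n=23: only reaches 22(W), which is W → L
n=24: reaches L-position 23 → W
n=25: only reaches 24(W), which is W → L
n=26: reaches L-position 13 → W
n=27: only reaches 26(W), which is W → L
n=28: reaches L-position 27 → W
n=29: only reaches 28(W), which is W → L
n=30: reaches L-position 15 → W
L entries with 0 ≤ n ≤ 30: n = 0, 2, 5, 7, 9, 11, 13, 15, 17, 19, 21, 23, 25, 27, 29; that makes 15.

15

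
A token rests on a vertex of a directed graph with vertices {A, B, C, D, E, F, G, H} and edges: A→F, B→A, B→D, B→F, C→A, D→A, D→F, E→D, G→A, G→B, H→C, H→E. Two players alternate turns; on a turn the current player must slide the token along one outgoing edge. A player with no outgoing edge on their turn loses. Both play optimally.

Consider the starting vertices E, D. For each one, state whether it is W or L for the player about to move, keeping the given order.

E: L, D: W

Use the standard recursion: the mover loses at a terminal position; elsewhere, the mover wins exactly when some move hands the opponent an L position.
Every edge goes from a vertex to one that appears earlier in the order F, A, D, B, C, G, E, H, so processing vertices in that order labels each vertex after all of its successors.
F: no outgoing edge → L
A: reaches L-position F → W
D: reaches L-position F → W
B: reaches L-position F → W
C: only reaches A(W), which is W → L
G: only reaches B(W), A(W), all W → L
E: only reaches D(W), which is W → L
H: reaches L-position E → W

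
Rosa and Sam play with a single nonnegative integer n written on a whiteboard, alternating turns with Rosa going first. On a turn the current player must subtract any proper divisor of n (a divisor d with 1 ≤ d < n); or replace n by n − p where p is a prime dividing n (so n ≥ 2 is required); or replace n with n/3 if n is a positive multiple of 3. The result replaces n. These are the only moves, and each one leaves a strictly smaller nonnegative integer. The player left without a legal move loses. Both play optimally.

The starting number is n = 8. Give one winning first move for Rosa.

Move to 4.

Use the standard recursion: the mover loses at a terminal position; elsewhere, the mover wins exactly when some move hands the opponent an L position.
n=0: no move → L
n=1: no move → L
n=2: W (go to 0, an L position)
n=3: W (go to 0, an L position)
n=4: L (options 2(W), 3(W) are all W)
n=5: W (go to 0, an L position)
n=6: W (go to 4, an L position)
n=7: W (go to 0, an L position)
n=8: W (go to 4, an L position)
From 8, the L positions reachable in one move are: 4.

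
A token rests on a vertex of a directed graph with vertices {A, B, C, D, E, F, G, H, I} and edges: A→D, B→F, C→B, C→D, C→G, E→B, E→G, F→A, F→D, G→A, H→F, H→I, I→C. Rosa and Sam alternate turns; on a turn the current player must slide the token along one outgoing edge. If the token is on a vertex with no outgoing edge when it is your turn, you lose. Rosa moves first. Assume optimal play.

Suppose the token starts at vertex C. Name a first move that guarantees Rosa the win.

Classify positions by backward induction: terminal positions (no move available) are L. From any other position, the mover wins iff some move reaches an L.
Every edge goes from a vertex to one that appears earlier in the order D, A, F, B, G, C, I, H, E, so processing vertices in that order labels each vertex after all of its successors.
D: no outgoing edge → L
A: →D(L), so W
F: →D(L), so W
B: →F(W) only, which is W, so L
G: →A(W) only, which is W, so L
C: →G(L), so W
I: →C(W) only, which is W, so L
H: →I(L), so W
E: →G(L), so W
From C, the L positions reachable in one move are: G, B, D. Any move reaching one of these is winning.

Move to G.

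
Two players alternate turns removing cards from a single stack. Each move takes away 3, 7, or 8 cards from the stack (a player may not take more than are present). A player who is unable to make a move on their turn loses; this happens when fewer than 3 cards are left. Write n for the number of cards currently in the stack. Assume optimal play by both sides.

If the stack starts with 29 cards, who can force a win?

The first player wins.

Work bottom-up. With no move the player to move loses. Otherwise the position is W if at least one move leads to an L position for the opponent, and L if every move leads to a W.
n=0: no move → L
n=1: no move → L
n=2: no move → L
n=3: W (go to 0, an L position)
n=4: W (go to 1, an L position)
n=5: W (go to 2, an L position)
n=6: L (sole option 3(W) is W)
n=7: W (go to 0, an L position)
n=8: W (go to 1, an L position)
n=9: W (go to 6, an L position)
n=10: W (go to 2, an L position)
n=11: L (options 8(W), 4(W), 3(W) are all W)
n=12: L (options 9(W), 5(W), 4(W) are all W)
n=13: W (go to 6, an L position)
n=14: W (go to 11, an L position)
n=15: W (go to 12, an L position)
n=16: L (options 13(W), 9(W), 8(W) are all W)
n=17: L (options 14(W), 10(W), 9(W) are all W)
n=18: W (go to 11, an L position)
n=19: W (go to 16, an L position)
n=20: W (go to 17, an L position)
n=21: L (options 18(W), 14(W), 13(W) are all W)
n=22: L (options 19(W), 15(W), 14(W) are all W)
n=23: W (go to 16, an L position)
n=24: W (go to 21, an L position)
n=25: W (go to 22, an L position)
n=26: L (options 23(W), 19(W), 18(W) are all W)
n=27: L (options 24(W), 20(W), 19(W) are all W)
n=28: W (go to 21, an L position)
n=29: W (go to 26, an L position)
From 29 the player to move can remove 3, leaving 26, reaching an L position.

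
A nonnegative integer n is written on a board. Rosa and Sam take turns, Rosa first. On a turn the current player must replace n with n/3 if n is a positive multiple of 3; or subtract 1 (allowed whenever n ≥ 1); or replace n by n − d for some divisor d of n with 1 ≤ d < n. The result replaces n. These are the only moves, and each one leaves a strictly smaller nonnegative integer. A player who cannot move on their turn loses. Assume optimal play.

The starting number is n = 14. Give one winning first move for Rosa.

Work bottom-up. With no move the player to move loses. Otherwise the position is W if at least one move leads to an L position for the opponent, and L if every move leads to a W.
n=0: no move → L
n=1: can move to 0, which is L ⇒ W
n=2: the only move is to 1(W), a W ⇒ L
n=3: can move to 2, which is L ⇒ W
n=4: can move to 2, which is L ⇒ W
n=5: the only move is to 4(W), a W ⇒ L
n=6: can move to 2, which is L ⇒ W
n=7: the only move is to 6(W), a W ⇒ L
n=8: can move to 7, which is L ⇒ W
n=9: moves to 3(W), 6(W), 8(W); every one is W ⇒ L
n=10: can move to 5, which is L ⇒ W
n=11: the only move is to 10(W), a W ⇒ L
n=12: can move to 9, which is L ⇒ W
n=13: the only move is to 12(W), a W ⇒ L
n=14: can move to 7, which is L ⇒ W
From 14, the L positions reachable in one move are: 7, 13. Any move reaching one of these is winning.

Move to 7.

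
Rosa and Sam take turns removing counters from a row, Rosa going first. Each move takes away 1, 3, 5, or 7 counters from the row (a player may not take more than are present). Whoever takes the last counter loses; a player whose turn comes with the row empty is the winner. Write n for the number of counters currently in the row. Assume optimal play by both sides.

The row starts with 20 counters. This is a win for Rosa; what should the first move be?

Positions with no move are W. A position that does have a move is losing for the player to move precisely when every available move leads to a winning position for the opponent. Fill in the labels:
n=0: no move; the opponent has just taken the last counter and therefore loses → W
n=1: L (sole option 0(W) is W)
n=2: W (go to 1, an L position)
n=3: L (options 2(W), 0(W) are all W)
n=4: W (go to 3, an L position)
n=5: L (options 4(W), 2(W), 0(W) are all W)
n=6: W (go to 5, an L position)
n=7: L (options 6(W), 4(W), 2(W), 0(W) are all W)
n=8: W (go to 7, an L position)
n=9: L (options 8(W), 6(W), 4(W), 2(W) are all W)
n=10: W (go to 9, an L position)
n=11: L (options 10(W), 8(W), 6(W), 4(W) are all W)
n=12: W (go to 11, an L position)
n=13: L (options 12(W), 10(W), 8(W), 6(W) are all W)
n=14: W (go to 13, an L position)
n=15: L (options 14(W), 12(W), 10(W), 8(W) are all W)
n=16: W (go to 15, an L position)
n=17: L (options 16(W), 14(W), 12(W), 10(W) are all W)
n=18: W (go to 17, an L position)
n=19: L (options 18(W), 16(W), 14(W), 12(W) are all W)
n=20: W (go to 19, an L position)
From 20, the L positions reachable in one move are: 19, 17, 15, 13. Any move reaching one of these is winning.

Remove 1, leaving 19.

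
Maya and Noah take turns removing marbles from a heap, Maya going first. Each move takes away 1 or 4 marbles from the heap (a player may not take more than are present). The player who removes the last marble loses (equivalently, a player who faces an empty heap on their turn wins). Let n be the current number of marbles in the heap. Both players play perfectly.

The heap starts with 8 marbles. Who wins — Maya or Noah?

Compute win/loss labels from the base case upward. A position with no move is W. Any other position is W if it can reach an L in one move, else L.
n=0: no move; the opponent has just taken the last marble and therefore loses → W
n=1: →0(W) only, which is W, so L
n=2: →1(L), so W
n=3: →2(W) only, which is W, so L
n=4: →3(L), so W
n=5: →1(L), so W
n=6: →5(W), 2(W) — all W, so L
n=7: →6(L), so W
n=8: →7(W), 4(W) — all W, so L
The starting position 8 is L: whatever Maya does, the opponent receives a W position.

Noah wins.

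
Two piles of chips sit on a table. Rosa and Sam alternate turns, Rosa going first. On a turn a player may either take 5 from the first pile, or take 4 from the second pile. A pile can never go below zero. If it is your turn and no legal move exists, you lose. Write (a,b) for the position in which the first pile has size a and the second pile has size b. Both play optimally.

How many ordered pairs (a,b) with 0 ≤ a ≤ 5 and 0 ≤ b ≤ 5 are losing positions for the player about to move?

Classify positions by backward induction: terminal positions (no move available) are L. From any other position, the mover wins iff some move reaches an L.
Every move lowers a or b (never raises either), so fill the grid row by row in increasing a, and left to right within a row: each cell's successors are then already labelled.
      b=0  b=1  b=2  b=3  b=4  b=5
a=0:    L    L    L    L    W    W
a=1:    L    L    L    L    W    W
a=2:    L    L    L    L    W    W
a=3:    L    L    L    L    W    W
a=4:    L    L    L    L    W    W
a=5:    W    W    W    W    L    L
Cells with no legal move (terminal, hence L): (0,0), (0,1), (0,2), (0,3), (1,0), (1,1), (1,2), (1,3), (2,0), (2,1), (2,2), (2,3), (3,0), (3,1), (3,2), (3,3), (4,0), (4,1), (4,2), (4,3).
The remaining L cells, each justified by listing all of its moves:
(5,4): →(0,4)(W), (5,0)(W) — all W, so L
(5,5): →(0,5)(W), (5,1)(W) — all W, so L
Every other cell has at least one move into one of the L cells above, so it is W.
L cells per row: a=0: 4, a=1: 4, a=2: 4, a=3: 4, a=4: 4, a=5: 2; total 22.

22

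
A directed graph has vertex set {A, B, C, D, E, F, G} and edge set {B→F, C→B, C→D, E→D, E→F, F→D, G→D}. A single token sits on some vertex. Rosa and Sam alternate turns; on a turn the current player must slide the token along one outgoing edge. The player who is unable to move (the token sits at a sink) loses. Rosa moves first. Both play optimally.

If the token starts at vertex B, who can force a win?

Sam wins.

Build the W/L table. Terminal = L. A non-terminal position is W if it has a move to some L; otherwise it is L.
Every edge goes from a vertex to one that appears earlier in the order D, A, F, E, B, C, G, so processing vertices in that order labels each vertex after all of its successors.
D: no outgoing edge → L
A: no outgoing edge → L
F: →D(L), so W
E: →D(L), so W
B: →F(W) only, which is W, so L
C: →B(L), so W
G: →D(L), so W
Every move from B reaches a W position, so the mover loses.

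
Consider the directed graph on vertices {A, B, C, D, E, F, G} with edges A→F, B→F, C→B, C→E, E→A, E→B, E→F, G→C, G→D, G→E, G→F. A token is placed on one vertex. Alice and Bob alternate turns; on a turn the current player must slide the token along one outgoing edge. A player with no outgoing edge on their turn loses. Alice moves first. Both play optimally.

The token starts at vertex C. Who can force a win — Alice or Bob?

Compute win/loss labels from the base case upward. A position with no move is L. Any other position is W if it can reach an L in one move, else L.
Every edge goes from a vertex to one that appears earlier in the order D, F, B, A, E, C, G, so processing vertices in that order labels each vertex after all of its successors.
D: no outgoing edge → L
F: no outgoing edge → L
B: can move to F, which is L ⇒ W
A: can move to F, which is L ⇒ W
E: can move to F, which is L ⇒ W
C: moves to E(W), B(W); every one is W ⇒ L
G: can move to C, which is L ⇒ W
The starting position C is L: whatever Alice does, the opponent receives a W position.

Bob wins.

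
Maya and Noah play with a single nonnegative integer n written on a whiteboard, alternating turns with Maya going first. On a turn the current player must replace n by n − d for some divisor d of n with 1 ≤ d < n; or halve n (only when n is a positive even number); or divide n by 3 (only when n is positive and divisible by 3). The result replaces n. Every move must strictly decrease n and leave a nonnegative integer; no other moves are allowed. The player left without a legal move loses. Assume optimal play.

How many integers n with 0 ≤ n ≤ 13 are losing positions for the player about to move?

7

Work bottom-up. With no move the player to move loses. Otherwise the position is W if at least one move leads to an L position for the opponent, and L if every move leads to a W.
n=0: no move → L
n=1: no move → L
n=2: W (go to 1, an L position)
n=3: W (go to 1, an L position)
n=4: L (options 2(W), 3(W) are all W)
n=5: W (go to 4, an L position)
n=6: W (go to 4, an L position)
n=7: L (sole option 6(W) is W)
n=8: W (go to 4, an L position)
n=9: L (options 3(W), 6(W), 8(W) are all W)
n=10: W (go to 9, an L position)
n=11: L (sole option 10(W) is W)
n=12: W (go to 4, an L position)
n=13: L (sole option 12(W) is W)
L entries with 0 ≤ n ≤ 13: n = 0, 1, 4, 7, 9, 11, 13; that makes 7.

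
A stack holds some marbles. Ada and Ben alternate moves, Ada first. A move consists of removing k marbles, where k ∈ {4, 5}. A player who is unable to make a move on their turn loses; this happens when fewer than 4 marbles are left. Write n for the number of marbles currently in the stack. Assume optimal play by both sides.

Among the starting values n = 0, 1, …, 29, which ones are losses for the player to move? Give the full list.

Positions with no move are L. A position that does have a move is losing for the player to move precisely when every available move leads to a winning position for the opponent. Fill in the labels:
n=0: no move → L
n=1: no move → L
n=2: no move → L
n=3: no move → L
n=4: reaches L-position 0 → W
n=5: reaches L-position 1 → W
n=6: reaches L-position 2 → W
n=7: reaches L-position 3 → W
n=8: reaches L-position 3 → W
n=9: only reaches 5(W), 4(W), all W → L
n=10: only reaches 6(W), 5(W), all W → L
n=11: only reaches 7(W), 6(W), all W → L
n=12: only reaches 8(W), 7(W), all W → L
n=13: reaches L-position 9 → W
n=14: reaches L-position 10 → W
n=15: reaches L-position 11 → W
n=16: reaches L-position 12 → W
n=17: reaches L-position 12 → W
n=18: only reaches 14(W), 13(W), all W → L
n=19: only reaches 15(W), 14(W), all W → L
n=20: only reaches 16(W), 15(W), all W → L
n=21: only reaches 17(W), 16(W), all W → L
n=22: reaches L-position 18 → W
n=23: reaches L-position 19 → W
n=24: reaches L-position 20 → W
n=25: reaches L-position 21 → W
n=26: reaches L-position 21 → W
n=27: only reaches 23(W), 22(W), all W → L
n=28: only reaches 24(W), 23(W), all W → L
n=29: only reaches 25(W), 24(W), all W → L
The losing starting values of n are exactly the entries labelled L in this table (15 of them).

0, 1, 2, 3, 9, 10, 11, 12, 18, 19, 20, 21, 27, 28, 29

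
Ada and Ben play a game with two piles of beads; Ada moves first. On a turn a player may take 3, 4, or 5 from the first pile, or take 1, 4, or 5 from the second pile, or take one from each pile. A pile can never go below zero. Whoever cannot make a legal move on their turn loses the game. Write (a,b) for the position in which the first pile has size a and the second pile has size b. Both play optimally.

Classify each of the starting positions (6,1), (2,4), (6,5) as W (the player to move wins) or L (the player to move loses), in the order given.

(6,1): L, (2,4): W, (6,5): W

Classify positions by backward induction: terminal positions (no move available) are L. From any other position, the mover wins iff some move reaches an L.
No move ever increases a pile, so every position that can arise here has a ≤ 6 and b ≤ 5; it is enough to label the cells with 0 ≤ a ≤ 6 and 0 ≤ b ≤ 5.
Every move lowers a or b (never raises either), so fill the grid row by row in increasing a, and left to right within a row: each cell's successors are then already labelled.
      b=0  b=1  b=2  b=3  b=4  b=5
a=0:    L    W    L    W    W    W
a=1:    L    W    L    W    W    W
a=2:    L    W    L    W    W    W
a=3:    W    W    W    W    L    W
a=4:    W    L    W    L    W    W
a=5:    W    L    W    L    W    W
a=6:    W    L    W    L    W    W
Cells with no legal move (terminal, hence L): (0,0), (1,0), (2,0).
The remaining L cells, each justified by listing all of its moves:
(0,2): the only move is to (0,1)(W), a W ⇒ L
(1,2): moves to (1,1)(W), (0,1)(W); every one is W ⇒ L
(2,2): moves to (2,1)(W), (1,1)(W); every one is W ⇒ L
(3,4): moves to (0,4)(W), (3,3)(W), (3,0)(W), (2,3)(W); every one is W ⇒ L
(4,1): moves to (1,1)(W), (0,1)(W), (4,0)(W), (3,0)(W); every one is W ⇒ L
(4,3): moves to (1,3)(W), (0,3)(W), (4,2)(W), (3,2)(W); every one is W ⇒ L
(5,1): moves to (2,1)(W), (1,1)(W), (0,1)(W), (5,0)(W), (4,0)(W); every one is W ⇒ L
(5,3): moves to (2,3)(W), (1,3)(W), (0,3)(W), (5,2)(W), (4,2)(W); every one is W ⇒ L
(6,1): moves to (3,1)(W), (2,1)(W), (1,1)(W), (6,0)(W), (5,0)(W); every one is W ⇒ L
(6,3): moves to (3,3)(W), (2,3)(W), (1,3)(W), (6,2)(W), (5,2)(W); every one is W ⇒ L
Every other cell has at least one move into one of the L cells above, so it is W.
(6,1): one of the L cells justified above, so L
(2,4): the move to (2,0) reaches an L cell, so W
(6,5): the move to (6,1) reaches an L cell, so W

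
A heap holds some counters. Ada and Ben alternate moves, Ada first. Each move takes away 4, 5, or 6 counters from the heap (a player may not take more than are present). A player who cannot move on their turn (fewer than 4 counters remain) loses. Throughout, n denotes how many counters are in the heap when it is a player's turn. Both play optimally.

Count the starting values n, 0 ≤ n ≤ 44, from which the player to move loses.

20

Label each position W (a win for the player to move) or L (a loss). A position with no legal move is L; any other position is W exactly when some move reaches an L, and L when every move reaches a W.
n=0: no move → L
n=1: no move → L
n=2: no move → L
n=3: no move → L
n=4: reaches L-position 0 → W
n=5: reaches L-position 1 → W
n=6: reaches L-position 2 → W
n=7: reaches L-position 3 → W
n=8: reaches L-position 3 → W
n=9: reaches L-position 3 → W
n=10: only reaches 6(W), 5(W), 4(W), all W → L
n=11: only reaches 7(W), 6(W), 5(W), all W → L
n=12: only reaches 8(W), 7(W), 6(W), all W → L
n=13: only reaches 9(W), 8(W), 7(W), all W → L
n=14: reaches L-position 10 → W
n=15: reaches L-position 11 → W
n=16: reaches L-position 12 → W
n=17: reaches L-position 13 → W
n=18: reaches L-position 13 → W
n=19: reaches L-position 13 → W
n=20: only reaches 16(W), 15(W), 14(W), all W → L
n=21: only reaches 17(W), 16(W), 15(W), all W → L
n=22: only reaches 18(W), 17(W), 16(W), all W → L
n=23: only reaches 19(W), 18(W), 17(W), all W → L
n=24: reaches L-position 20 → W
n=25: reaches L-position 21 → W
n=26: reaches L-position 22 → W
n=27: reaches L-position 23 → W
n=28: reaches L-position 23 → W
n=29: reaches L-position 23 → W
n=30: only reaches 26(W), 25(W), 24(W), all W → L
n=31: only reaches 27(W), 26(W), 25(W), all W → L
n=32: only reaches 28(W), 27(W), 26(W), all W → L
n=33: only reaches 29(W), 28(W), 27(W), all W → L
n=34: reaches L-position 30 → W
n=35: reaches L-position 31 → W
n=36: reaches L-position 32 → W
n=37: reaches L-position 33 → W
n=38: reaches L-position 33 → W
n=39: reaches L-position 33 → W
n=40: only reaches 36(W), 35(W), 34(W), all W → L
n=41: only reaches 37(W), 36(W), 35(W), all W → L
n=42: only reaches 38(W), 37(W), 36(W), all W → L
n=43: only reaches 39(W), 38(W), 37(W), all W → L
n=44: reaches L-position 40 → W
L entries with 0 ≤ n ≤ 44: n = 0, 1, 2, 3, 10, 11, 12, 13, 20, 21, 22, 23, 30, 31, 32, 33, 40, 41, 42, 43; that makes 20.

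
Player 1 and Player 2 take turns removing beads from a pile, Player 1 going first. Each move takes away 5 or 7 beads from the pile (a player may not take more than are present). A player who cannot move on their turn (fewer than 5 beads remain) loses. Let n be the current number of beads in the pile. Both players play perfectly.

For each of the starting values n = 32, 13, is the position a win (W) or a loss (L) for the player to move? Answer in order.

32: W, 13: L

Compute win/loss labels from the base case upward. A position with no move is L. Any other position is W if it can reach an L in one move, else L.
n=0: no move → L
n=1: no move → L
n=2: no move → L
n=3: no move → L
n=4: no move → L
n=5: reaches L-position 0 → W
n=6: reaches L-position 1 → W
n=7: reaches L-position 2 → W
n=8: reaches L-position 3 → W
n=9: reaches L-position 4 → W
n=10: reaches L-position 3 → W
n=11: reaches L-position 4 → W
n=12: only reaches 7(W), 5(W), all W → L
n=13: only reaches 8(W), 6(W), all W → L
n=14: only reaches 9(W), 7(W), all W → L
n=15: only reaches 10(W), 8(W), all W → L
n=16: only reaches 11(W), 9(W), all W → L
n=17: reaches L-position 12 → W
n=18: reaches L-position 13 → W
n=19: reaches L-position 14 → W
n=20: reaches L-position 15 → W
n=21: reaches L-position 16 → W
n=22: reaches L-position 15 → W
n=23: reaches L-position 16 → W
n=24: only reaches 19(W), 17(W), all W → L
n=25: only reaches 20(W), 18(W), all W → L
n=26: only reaches 21(W), 19(W), all W → L
n=27: only reaches 22(W), 20(W), all W → L
n=28: only reaches 23(W), 21(W), all W → L
n=29: reaches L-position 24 → W
n=30: reaches L-position 25 → W
n=31: reaches L-position 26 → W
n=32: reaches L-position 27 → W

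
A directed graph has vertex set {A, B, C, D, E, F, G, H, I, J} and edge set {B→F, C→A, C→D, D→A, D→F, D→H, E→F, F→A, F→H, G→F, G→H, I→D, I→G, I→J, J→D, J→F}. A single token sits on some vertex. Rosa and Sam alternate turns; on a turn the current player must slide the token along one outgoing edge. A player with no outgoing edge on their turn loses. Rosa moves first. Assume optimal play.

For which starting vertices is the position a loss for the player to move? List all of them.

Build the W/L table. Terminal = L. A non-terminal position is W if it has a move to some L; otherwise it is L.
Every edge goes from a vertex to one that appears earlier in the order H, A, F, D, J, G, E, I, C, B, so processing vertices in that order labels each vertex after all of its successors.
H: no outgoing edge → L
A: no outgoing edge → L
F: can move to A, which is L ⇒ W
D: can move to A, which is L ⇒ W
J: moves to D(W), F(W); every one is W ⇒ L
G: can move to H, which is L ⇒ W
E: the only move is to F(W), a W ⇒ L
I: can move to J, which is L ⇒ W
C: can move to A, which is L ⇒ W
B: the only move is to F(W), a W ⇒ L
The losing starting vertices are exactly the entries labelled L in this table (5 of them).

A, B, E, H, J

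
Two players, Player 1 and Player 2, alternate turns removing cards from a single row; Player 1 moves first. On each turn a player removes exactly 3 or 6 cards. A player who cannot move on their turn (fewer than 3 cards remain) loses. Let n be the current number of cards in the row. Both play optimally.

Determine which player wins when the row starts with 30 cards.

Positions with no move are L. A position that does have a move is losing for the player to move precisely when every available move leads to a winning position for the opponent. Fill in the labels:
n=0: no move → L
n=1: no move → L
n=2: no move → L
n=3: →0(L), so W
n=4: →1(L), so W
n=5: →2(L), so W
n=6: →0(L), so W
n=7: →1(L), so W
n=8: →2(L), so W
n=9: →6(W), 3(W) — all W, so L
n=10: →7(W), 4(W) — all W, so L
n=11: →8(W), 5(W) — all W, so L
n=12: →9(L), so W
n=13: →10(L), so W
n=14: →11(L), so W
n=15: →9(L), so W
n=16: →10(L), so W
n=17: →11(L), so W
n=18: →15(W), 12(W) — all W, so L
n=19: →16(W), 13(W) — all W, so L
n=20: →17(W), 14(W) — all W, so L
n=21: →18(L), so W
n=22: →19(L), so W
n=23: →20(L), so W
n=24: →18(L), so W
n=25: →19(L), so W
n=26: →20(L), so W
n=27: →24(W), 21(W) — all W, so L
n=28: →25(W), 22(W) — all W, so L
n=29: →26(W), 23(W) — all W, so L
n=30: →27(L), so W
The starting position 30 is W: Player 1 should remove 3, leaving 27, handing over an L position.

Player 1 wins.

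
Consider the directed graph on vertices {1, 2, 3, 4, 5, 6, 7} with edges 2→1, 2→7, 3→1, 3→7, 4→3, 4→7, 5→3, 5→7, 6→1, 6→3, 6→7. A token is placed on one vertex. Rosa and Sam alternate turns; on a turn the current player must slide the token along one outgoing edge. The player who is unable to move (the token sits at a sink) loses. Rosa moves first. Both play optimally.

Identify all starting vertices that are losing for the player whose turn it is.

Build the W/L table. Terminal = L. A non-terminal position is W if it has a move to some L; otherwise it is L.
Every edge goes from a vertex to one that appears earlier in the order 7, 1, 3, 2, 6, 4, 5, so processing vertices in that order labels each vertex after all of its successors.
7: no outgoing edge → L
1: no outgoing edge → L
3: can move to 1, which is L ⇒ W
2: can move to 1, which is L ⇒ W
6: can move to 1, which is L ⇒ W
4: can move to 7, which is L ⇒ W
5: can move to 7, which is L ⇒ W
The losing starting vertices are exactly the entries labelled L in this table (2 of them).

1, 7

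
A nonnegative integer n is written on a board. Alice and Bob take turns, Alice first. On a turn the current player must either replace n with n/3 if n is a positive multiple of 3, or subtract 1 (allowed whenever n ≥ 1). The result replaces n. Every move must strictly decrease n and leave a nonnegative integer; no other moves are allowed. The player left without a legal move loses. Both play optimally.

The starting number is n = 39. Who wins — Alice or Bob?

Build the W/L table. Terminal = L. A non-terminal position is W if it has a move to some L; otherwise it is L.
n=0: no move → L
n=1: W (go to 0, an L position)
n=2: L (sole option 1(W) is W)
n=3: W (go to 2, an L position)
n=4: L (sole option 3(W) is W)
n=5: W (go to 4, an L position)
n=6: W (go to 2, an L position)
n=7: L (sole option 6(W) is W)
n=8: W (go to 7, an L position)
n=9: L (options 3(W), 8(W) are all W)
n=10: W (go to 9, an L position)
n=11: L (sole option 10(W) is W)
n=12: W (go to 4, an L position)
n=13: L (sole option 12(W) is W)
n=14: W (go to 13, an L position)
n=15: L (options 5(W), 14(W) are all W)
n=16: W (go to 15, an L position)
n=17: L (sole option 16(W) is W)
n=18: W (go to 17, an L position)
n=19: L (sole option 18(W) is W)
n=20: W (go to 19, an L position)
n=21: W (go to 7, an L position)
n=22: L (sole option 21(W) is W)
n=23: W (go to 22, an L position)
n=24: L (options 8(W), 23(W) are all W)
n=25: W (go to 24, an L position)
n=26: L (sole option 25(W) is W)
n=27: W (go to 9, an L position)
n=28: L (sole option 27(W) is W)
n=29: W (go to 28, an L position)
n=30: L (options 10(W), 29(W) are all W)
n=31: W (go to 30, an L position)
n=32: L (sole option 31(W) is W)
n=33: W (go to 11, an L position)
n=34: L (sole option 33(W) is W)
n=35: W (go to 34, an L position)
n=36: L (options 12(W), 35(W) are all W)
n=37: W (go to 36, an L position)
n=38: L (sole option 37(W) is W)
n=39: W (go to 13, an L position)
The starting position 39 is W: Alice should move to 13, handing over an L position.

Alice wins.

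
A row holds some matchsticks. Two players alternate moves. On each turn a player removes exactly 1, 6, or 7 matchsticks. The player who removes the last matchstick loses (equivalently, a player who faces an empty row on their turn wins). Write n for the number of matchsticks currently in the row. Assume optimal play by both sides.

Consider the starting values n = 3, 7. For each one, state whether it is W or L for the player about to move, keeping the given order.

Label each position W (a win for the player to move) or L (a loss). A position with no legal move is W; any other position is W exactly when some move reaches an L, and L when every move reaches a W.
n=0: no move; the opponent has just taken the last matchstick and therefore loses → W
n=1: →0(W) only, which is W, so L
n=2: →1(L), so W
n=3: →2(W) only, which is W, so L
n=4: →3(L), so W
n=5: →4(W) only, which is W, so L
n=6: →5(L), so W
n=7: →1(L), so W

3: L, 7: W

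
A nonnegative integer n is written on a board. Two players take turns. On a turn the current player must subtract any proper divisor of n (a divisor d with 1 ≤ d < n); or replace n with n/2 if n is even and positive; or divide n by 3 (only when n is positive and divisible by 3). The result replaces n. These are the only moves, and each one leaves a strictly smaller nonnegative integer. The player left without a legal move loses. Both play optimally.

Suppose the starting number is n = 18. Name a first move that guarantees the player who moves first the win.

Move to 9.

Compute win/loss labels from the base case upward. A position with no move is L. Any other position is W if it can reach an L in one move, else L.
n=0: no move → L
n=1: no move → L
n=2: can move to 1, which is L ⇒ W
n=3: can move to 1, which is L ⇒ W
n=4: moves to 2(W), 3(W); every one is W ⇒ L
n=5: can move to 4, which is L ⇒ W
n=6: can move to 4, which is L ⇒ W
n=7: the only move is to 6(W), a W ⇒ L
n=8: can move to 4, which is L ⇒ W
n=9: moves to 3(W), 6(W), 8(W); every one is W ⇒ L
n=10: can move to 9, which is L ⇒ W
n=11: the only move is to 10(W), a W ⇒ L
n=12: can move to 4, which is L ⇒ W
n=13: the only move is to 12(W), a W ⇒ L
n=14: can move to 7, which is L ⇒ W
n=15: moves to 5(W), 10(W), 12(W), 14(W); every one is W ⇒ L
n=16: can move to 15, which is L ⇒ W
n=17: the only move is to 16(W), a W ⇒ L
n=18: can move to 9, which is L ⇒ W
From 18, the L positions reachable in one move are: 9, 15, 17. Any move reaching one of these is winning.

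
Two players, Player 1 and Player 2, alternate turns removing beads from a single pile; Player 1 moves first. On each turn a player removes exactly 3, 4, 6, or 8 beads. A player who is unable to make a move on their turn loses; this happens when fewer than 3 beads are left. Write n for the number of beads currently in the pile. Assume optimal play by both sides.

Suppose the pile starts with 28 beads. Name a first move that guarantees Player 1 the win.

Remove 4, leaving 24.

Classify positions by backward induction: terminal positions (no move available) are L. From any other position, the mover wins iff some move reaches an L.
n=0: no move → L
n=1: no move → L
n=2: no move → L
n=3: reaches L-position 0 → W
n=4: reaches L-position 1 → W
n=5: reaches L-position 2 → W
n=6: reaches L-position 2 → W
n=7: reaches L-position 1 → W
n=8: reaches L-position 2 → W
n=9: reaches L-position 1 → W
n=10: reaches L-position 2 → W
n=11: only reaches 8(W), 7(W), 5(W), 3(W), all W → L
n=12: only reaches 9(W), 8(W), 6(W), 4(W), all W → L
n=13: only reaches 10(W), 9(W), 7(W), 5(W), all W → L
n=14: reaches L-position 11 → W
n=15: reaches L-position 12 → W
n=16: reaches L-position 13 → W
n=17: reaches L-position 13 → W
n=18: reaches L-position 12 → W
n=19: reaches L-position 13 → W
n=20: reaches L-position 12 → W
n=21: reaches L-position 13 → W
n=22: only reaches 19(W), 18(W), 16(W), 14(W), all W → L
n=23: only reaches 20(W), 19(W), 17(W), 15(W), all W → L
n=24: only reaches 21(W), 20(W), 18(W), 16(W), all W → L
n=25: reaches L-position 22 → W
n=26: reaches L-position 23 → W
n=27: reaches L-position 24 → W
n=28: reaches L-position 24 → W
From 28, the L positions reachable in one move are: 24, 22. Any move reaching one of these is winning.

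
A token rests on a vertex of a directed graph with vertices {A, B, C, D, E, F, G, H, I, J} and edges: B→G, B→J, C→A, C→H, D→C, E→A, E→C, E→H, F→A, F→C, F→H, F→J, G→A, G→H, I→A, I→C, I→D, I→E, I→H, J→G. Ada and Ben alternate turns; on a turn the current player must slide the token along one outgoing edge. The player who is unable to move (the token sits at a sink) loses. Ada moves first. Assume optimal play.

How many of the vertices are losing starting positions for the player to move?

4

Build the W/L table. Terminal = L. A non-terminal position is W if it has a move to some L; otherwise it is L.
Every edge goes from a vertex to one that appears earlier in the order H, A, C, G, D, J, F, B, E, I, so processing vertices in that order labels each vertex after all of its successors.
H: no outgoing edge → L
A: no outgoing edge → L
C: W (go to A, an L position)
G: W (go to A, an L position)
D: L (sole option C(W) is W)
J: L (sole option G(W) is W)
F: W (go to J, an L position)
B: W (go to J, an L position)
E: W (go to A, an L position)
I: W (go to D, an L position)
The L vertices are A, D, H, J; that is 4 in all.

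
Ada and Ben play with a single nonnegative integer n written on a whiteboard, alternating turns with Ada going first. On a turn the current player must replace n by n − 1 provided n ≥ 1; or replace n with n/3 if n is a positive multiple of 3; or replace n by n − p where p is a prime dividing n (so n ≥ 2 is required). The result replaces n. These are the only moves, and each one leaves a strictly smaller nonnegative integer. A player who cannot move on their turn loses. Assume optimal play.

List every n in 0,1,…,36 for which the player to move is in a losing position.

0, 4, 8, 14, 18, 22, 25, 27, 32, 35

Positions with no move are L. A position that does have a move is losing for the player to move precisely when every available move leads to a winning position for the opponent. Fill in the labels:
n=0: no move → L
n=1: W (go to 0, an L position)
n=2: W (go to 0, an L position)
n=3: W (go to 0, an L position)
n=4: L (options 2(W), 3(W) are all W)
n=5: W (go to 0, an L position)
n=6: W (go to 4, an L position)
n=7: W (go to 0, an L position)
n=8: L (options 6(W), 7(W) are all W)
n=9: W (go to 8, an L position)
n=10: W (go to 8, an L position)
n=11: W (go to 0, an L position)
n=12: W (go to 4, an L position)
n=13: W (go to 0, an L position)
n=14: L (options 7(W), 12(W), 13(W) are all W)
n=15: W (go to 14, an L position)
n=16: W (go to 14, an L position)
n=17: W (go to 0, an L position)
n=18: L (options 6(W), 15(W), 16(W), 17(W) are all W)
n=19: W (go to 0, an L position)
n=20: W (go to 18, an L position)
n=21: W (go to 14, an L position)
n=22: L (options 11(W), 20(W), 21(W) are all W)
n=23: W (go to 0, an L position)
n=24: W (go to 8, an L position)
n=25: L (options 20(W), 24(W) are all W)
n=26: W (go to 25, an L position)
n=27: L (options 9(W), 24(W), 26(W) are all W)
n=28: W (go to 27, an L position)
n=29: W (go to 0, an L position)
n=30: W (go to 25, an L position)
n=31: W (go to 0, an L position)
n=32: L (options 30(W), 31(W) are all W)
n=33: W (go to 22, an L position)
n=34: W (go to 32, an L position)
n=35: L (options 28(W), 30(W), 34(W) are all W)
n=36: W (go to 35, an L position)
Reading off the rows marked L gives the requested list; there are 10 such values of n.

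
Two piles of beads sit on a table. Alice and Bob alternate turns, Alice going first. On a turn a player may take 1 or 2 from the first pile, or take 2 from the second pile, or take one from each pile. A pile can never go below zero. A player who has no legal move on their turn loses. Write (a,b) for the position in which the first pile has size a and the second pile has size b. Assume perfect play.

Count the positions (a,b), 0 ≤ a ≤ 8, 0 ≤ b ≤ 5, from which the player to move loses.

18

Build the W/L table. Terminal = L. A non-terminal position is W if it has a move to some L; otherwise it is L.
Every move lowers a or b (never raises either), so fill the grid row by row in increasing a, and left to right within a row: each cell's successors are then already labelled.
      b=0  b=1  b=2  b=3  b=4  b=5
a=0:    L    L    W    W    L    L
a=1:    W    W    W    L    W    W
a=2:    W    W    L    W    W    W
a=3:    L    L    W    W    L    L
a=4:    W    W    W    L    W    W
a=5:    W    W    L    W    W    W
a=6:    L    L    W    W    L    L
a=7:    W    W    W    L    W    W
a=8:    W    W    L    W    W    W
Cells with no legal move (terminal, hence L): (0,0), (0,1).
The remaining L cells, each justified by listing all of its moves:
(0,4): →(0,2)(W) only, which is W, so L
(0,5): →(0,3)(W) only, which is W, so L
(1,3): →(0,3)(W), (1,1)(W), (0,2)(W) — all W, so L
(2,2): →(1,2)(W), (0,2)(W), (2,0)(W), (1,1)(W) — all W, so L
(3,0): →(2,0)(W), (1,0)(W) — all W, so L
(3,1): →(2,1)(W), (1,1)(W), (2,0)(W) — all W, so L
(3,4): →(2,4)(W), (1,4)(W), (3,2)(W), (2,3)(W) — all W, so L
(3,5): →(2,5)(W), (1,5)(W), (3,3)(W), (2,4)(W) — all W, so L
(4,3): →(3,3)(W), (2,3)(W), (4,1)(W), (3,2)(W) — all W, so L
(5,2): →(4,2)(W), (3,2)(W), (5,0)(W), (4,1)(W) — all W, so L
(6,0): →(5,0)(W), (4,0)(W) — all W, so L
(6,1): →(5,1)(W), (4,1)(W), (5,0)(W) — all W, so L
(6,4): →(5,4)(W), (4,4)(W), (6,2)(W), (5,3)(W) — all W, so L
(6,5): →(5,5)(W), (4,5)(W), (6,3)(W), (5,4)(W) — all W, so L
(7,3): →(6,3)(W), (5,3)(W), (7,1)(W), (6,2)(W) — all W, so L
(8,2): →(7,2)(W), (6,2)(W), (8,0)(W), (7,1)(W) — all W, so L
Every other cell has at least one move into one of the L cells above, so it is W.
L cells per row: a=0: 4, a=1: 1, a=2: 1, a=3: 4, a=4: 1, a=5: 1, a=6: 4, a=7: 1, a=8: 1; total 18.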